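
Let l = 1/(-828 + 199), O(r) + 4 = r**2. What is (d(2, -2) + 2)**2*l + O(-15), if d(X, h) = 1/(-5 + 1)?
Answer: 2224095/10064 ≈ 221.00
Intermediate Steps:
d(X, h) = -1/4 (d(X, h) = 1/(-4) = -1/4)
O(r) = -4 + r**2
l = -1/629 (l = 1/(-629) = -1/629 ≈ -0.0015898)
(d(2, -2) + 2)**2*l + O(-15) = (-1/4 + 2)**2*(-1/629) + (-4 + (-15)**2) = (7/4)**2*(-1/629) + (-4 + 225) = (49/16)*(-1/629) + 221 = -49/10064 + 221 = 2224095/10064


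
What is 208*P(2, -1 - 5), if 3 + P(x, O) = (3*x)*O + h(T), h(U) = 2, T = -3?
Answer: -7696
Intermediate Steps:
P(x, O) = -1 + 3*O*x (P(x, O) = -3 + ((3*x)*O + 2) = -3 + (3*O*x + 2) = -3 + (2 + 3*O*x) = -1 + 3*O*x)
208*P(2, -1 - 5) = 208*(-1 + 3*(-1 - 5)*2) = 208*(-1 + 3*(-6)*2) = 208*(-1 - 36) = 208*(-37) = -7696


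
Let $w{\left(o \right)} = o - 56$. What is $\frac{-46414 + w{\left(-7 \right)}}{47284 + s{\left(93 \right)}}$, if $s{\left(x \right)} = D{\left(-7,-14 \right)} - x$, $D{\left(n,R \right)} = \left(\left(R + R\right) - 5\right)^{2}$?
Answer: $- \frac{46477}{48280} \approx -0.96266$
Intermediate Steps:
$w{\left(o \right)} = -56 + o$
$D{\left(n,R \right)} = \left(-5 + 2 R\right)^{2}$ ($D{\left(n,R \right)} = \left(2 R - 5\right)^{2} = \left(-5 + 2 R\right)^{2}$)
$s{\left(x \right)} = 1089 - x$ ($s{\left(x \right)} = \left(-5 + 2 \left(-14\right)\right)^{2} - x = \left(-5 - 28\right)^{2} - x = \left(-33\right)^{2} - x = 1089 - x$)
$\frac{-46414 + w{\left(-7 \right)}}{47284 + s{\left(93 \right)}} = \frac{-46414 - 63}{47284 + \left(1089 - 93\right)} = - \frac{46477}{47284 + 996} = - \frac{46477}{48280}$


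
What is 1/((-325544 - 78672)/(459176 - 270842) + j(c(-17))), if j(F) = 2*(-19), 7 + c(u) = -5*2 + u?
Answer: -94167/3780454 ≈ -0.024909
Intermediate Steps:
c(u) = -17 + u (c(u) = -7 + (-5*2 + u) = -7 + (-10 + u) = -17 + u)
j(F) = -38
1/((-325544 - 78672)/(459176 - 270842) + j(c(-17))) = 1/((-325544 - 78672)/(459176 - 270842) - 38) = 1/(-404216/188334 - 38) = 1/(-404216*1/188334 - 38) = 1/(-202108/94167 - 38) = 1/(-3780454/94167) = -94167/3780454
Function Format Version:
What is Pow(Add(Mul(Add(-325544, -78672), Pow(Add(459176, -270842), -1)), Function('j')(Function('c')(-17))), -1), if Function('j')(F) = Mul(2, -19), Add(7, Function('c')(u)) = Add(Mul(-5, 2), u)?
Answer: Rational(-94167, 3780454) ≈ -0.024909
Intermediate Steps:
Function('c')(u) = Add(-17, u) (Function('c')(u) = Add(-7, Add(Mul(-5, 2), u)) = Add(-7, Add(-10, u)) = Add(-17, u))
Function('j')(F) = -38
Pow(Add(Mul(Add(-325544, -78672), Pow(Add(459176, -270842), -1)), Function('j')(Function('c')(-17))), -1) = Pow(Add(Mul(Add(-325544, -78672), Pow(Add(459176, -270842), -1)), -38), -1) = Pow(Add(Mul(-404216, Pow(188334, -1)), -38), -1) = Pow(Add(Mul(-404216, Rational(1, 188334)), -38), -1) = Pow(Add(Rational(-202108, 94167), -38), -1) = Pow(Rational(-3780454, 94167), -1) = Rational(-94167, 3780454)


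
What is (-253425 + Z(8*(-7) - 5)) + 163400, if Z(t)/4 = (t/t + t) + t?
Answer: -90509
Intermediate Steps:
Z(t) = 4 + 8*t (Z(t) = 4*((t/t + t) + t) = 4*((1 + t) + t) = 4*(1 + 2*t) = 4 + 8*t)
(-253425 + Z(8*(-7) - 5)) + 163400 = (-253425 + (4 + 8*(8*(-7) - 5))) + 163400 = (-253425 + (4 + 8*(-56 - 5))) + 163400 = (-253425 + (4 + 8*(-61))) + 163400 = (-253425 + (4 - 488)) + 163400 = (-253425 - 484) + 163400 = -253909 + 163400 = -90509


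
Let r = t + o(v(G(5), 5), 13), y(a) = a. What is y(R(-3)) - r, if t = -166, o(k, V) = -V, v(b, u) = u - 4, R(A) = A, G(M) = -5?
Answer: 176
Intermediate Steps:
v(b, u) = -4 + u
r = -179 (r = -166 - 1*13 = -166 - 13 = -179)
y(R(-3)) - r = -3 - 1*(-179) = -3 + 179 = 176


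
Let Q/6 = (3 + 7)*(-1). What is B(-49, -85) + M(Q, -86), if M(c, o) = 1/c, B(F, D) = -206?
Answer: -12361/60 ≈ -206.02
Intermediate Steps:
Q = -60 (Q = 6*((3 + 7)*(-1)) = 6*(10*(-1)) = 6*(-10) = -60)
B(-49, -85) + M(Q, -86) = -206 + 1/(-60) = -206 - 1/60 = -12361/60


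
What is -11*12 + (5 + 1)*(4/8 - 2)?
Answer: -141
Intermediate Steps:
-11*12 + (5 + 1)*(4/8 - 2) = -132 + 6*(4*(⅛) - 2) = -132 + 6*(½ - 2) = -132 + 6*(-3/2) = -132 - 9 = -141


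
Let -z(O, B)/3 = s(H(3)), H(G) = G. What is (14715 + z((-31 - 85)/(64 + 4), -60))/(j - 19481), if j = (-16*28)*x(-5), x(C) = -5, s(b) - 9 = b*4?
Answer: -4884/5747 ≈ -0.84983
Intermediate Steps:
s(b) = 9 + 4*b (s(b) = 9 + b*4 = 9 + 4*b)
z(O, B) = -63 (z(O, B) = -3*(9 + 4*3) = -3*(9 + 12) = -3*21 = -63)
j = 2240 (j = -16*28*(-5) = -448*(-5) = 2240)
(14715 + z((-31 - 85)/(64 + 4), -60))/(j - 19481) = (14715 - 63)/(2240 - 19481) = 14652/(-17241) = 14652*(-1/17241) = -4884/5747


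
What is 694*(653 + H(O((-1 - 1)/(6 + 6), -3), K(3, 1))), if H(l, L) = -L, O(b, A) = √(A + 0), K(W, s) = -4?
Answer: 455958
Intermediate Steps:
O(b, A) = √A
694*(653 + H(O((-1 - 1)/(6 + 6), -3), K(3, 1))) = 694*(653 - 1*(-4)) = 694*(653 + 4) = 694*657 = 455958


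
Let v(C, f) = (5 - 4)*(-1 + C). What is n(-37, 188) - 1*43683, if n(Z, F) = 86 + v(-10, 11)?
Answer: -43608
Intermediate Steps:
v(C, f) = -1 + C (v(C, f) = 1*(-1 + C) = -1 + C)
n(Z, F) = 75 (n(Z, F) = 86 + (-1 - 10) = 86 - 11 = 75)
n(-37, 188) - 1*43683 = 75 - 1*43683 = 75 - 43683 = -43608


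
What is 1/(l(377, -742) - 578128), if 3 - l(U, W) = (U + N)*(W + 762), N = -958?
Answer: -1/566505 ≈ -1.7652e-6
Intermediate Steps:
l(U, W) = 3 - (-958 + U)*(762 + W) (l(U, W) = 3 - (U - 958)*(W + 762) = 3 - (-958 + U)*(762 + W))
1/(l(377, -742) - 578128) = 1/((729999 - 762*377 + 958*(-742) - 1*377*(-742)) - 578128) = 1/((729999 - 287274 - 710836 + 279734) - 578128) = 1/(11623 - 578128) = 1/(-566505) = -1/566505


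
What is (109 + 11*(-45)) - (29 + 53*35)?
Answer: -2270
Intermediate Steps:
(109 + 11*(-45)) - (29 + 53*35) = (109 - 495) - (29 + 1855) = -386 - 1*1884 = -386 - 1884 = -2270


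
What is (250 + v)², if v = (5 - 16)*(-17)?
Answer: 190969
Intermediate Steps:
v = 187 (v = -11*(-17) = 187)
(250 + v)² = (250 + 187)² = 437² = 190969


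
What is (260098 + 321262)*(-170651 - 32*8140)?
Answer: -250642318160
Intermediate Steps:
(260098 + 321262)*(-170651 - 32*8140) = 581360*(-170651 - 260480) = 581360*(-431131) = -250642318160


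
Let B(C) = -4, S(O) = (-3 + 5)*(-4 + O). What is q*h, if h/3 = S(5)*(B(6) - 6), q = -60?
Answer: 3600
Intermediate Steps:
S(O) = -8 + 2*O (S(O) = 2*(-4 + O) = -8 + 2*O)
h = -60 (h = 3*((-8 + 2*5)*(-4 - 6)) = 3*((-8 + 10)*(-10)) = 3*(2*(-10)) = 3*(-20) = -60)
q*h = -60*(-60) = 3600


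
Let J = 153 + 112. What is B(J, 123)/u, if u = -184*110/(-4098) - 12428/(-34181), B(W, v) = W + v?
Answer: 6793576293/92844173 ≈ 73.172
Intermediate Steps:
J = 265
u = 371376692/70036869 (u = -20240*(-1/4098) - 12428*(-1/34181) = 10120/2049 + 12428/34181 = 371376692/70036869 ≈ 5.3026)
B(J, 123)/u = (265 + 123)/(371376692/70036869) = 388*(70036869/371376692) = 6793576293/92844173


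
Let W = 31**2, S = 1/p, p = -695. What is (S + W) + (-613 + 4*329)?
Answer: 1156479/695 ≈ 1664.0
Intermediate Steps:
S = -1/695 (S = 1/(-695) = -1/695 ≈ -0.0014388)
W = 961
(S + W) + (-613 + 4*329) = (-1/695 + 961) + (-613 + 4*329) = 667894/695 + (-613 + 1316) = 667894/695 + 703 = 1156479/695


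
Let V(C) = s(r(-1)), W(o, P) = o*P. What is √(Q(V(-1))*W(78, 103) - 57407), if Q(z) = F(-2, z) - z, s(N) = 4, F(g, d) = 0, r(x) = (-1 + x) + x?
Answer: I*√89543 ≈ 299.24*I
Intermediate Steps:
W(o, P) = P*o
r(x) = -1 + 2*x
V(C) = 4
Q(z) = -z (Q(z) = 0 - z = -z)
√(Q(V(-1))*W(78, 103) - 57407) = √((-1*4)*(103*78) - 57407) = √(-4*8034 - 57407) = √(-32136 - 57407) = √(-89543) = I*√89543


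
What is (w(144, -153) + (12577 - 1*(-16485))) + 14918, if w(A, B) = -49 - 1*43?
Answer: 43888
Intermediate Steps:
w(A, B) = -92 (w(A, B) = -49 - 43 = -92)
(w(144, -153) + (12577 - 1*(-16485))) + 14918 = (-92 + (12577 - 1*(-16485))) + 14918 = (-92 + (12577 + 16485)) + 14918 = (-92 + 29062) + 14918 = 28970 + 14918 = 43888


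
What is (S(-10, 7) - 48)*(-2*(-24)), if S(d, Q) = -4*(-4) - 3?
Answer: -1680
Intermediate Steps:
S(d, Q) = 13 (S(d, Q) = 16 - 3 = 13)
(S(-10, 7) - 48)*(-2*(-24)) = (13 - 48)*(-2*(-24)) = -35*48 = -1680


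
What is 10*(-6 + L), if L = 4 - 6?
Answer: -80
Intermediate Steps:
L = -2
10*(-6 + L) = 10*(-6 - 2) = 10*(-8) = -80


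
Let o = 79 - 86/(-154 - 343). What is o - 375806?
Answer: -186736233/497 ≈ -3.7573e+5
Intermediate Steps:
o = 39349/497 (o = 79 - 86/(-497) = 79 - 1/497*(-86) = 79 + 86/497 = 39349/497 ≈ 79.173)
o - 375806 = 39349/497 - 375806 = -186736233/497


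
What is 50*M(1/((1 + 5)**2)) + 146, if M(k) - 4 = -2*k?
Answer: 3089/9 ≈ 343.22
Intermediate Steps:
M(k) = 4 - 2*k
50*M(1/((1 + 5)**2)) + 146 = 50*(4 - 2/(1 + 5)**2) + 146 = 50*(4 - 2/(6**2)) + 146 = 50*(4 - 2/36) + 146 = 50*(4 - 2*1/36) + 146 = 50*(4 - 1/18) + 146 = 50*(71/18) + 146 = 1775/9 + 146 = 3089/9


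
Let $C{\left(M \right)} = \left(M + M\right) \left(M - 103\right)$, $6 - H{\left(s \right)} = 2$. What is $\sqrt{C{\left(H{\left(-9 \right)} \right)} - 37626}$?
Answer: $i \sqrt{38418} \approx 196.01 i$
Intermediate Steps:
$H{\left(s \right)} = 4$ ($H{\left(s \right)} = 6 - 2 = 4$)
$C{\left(M \right)} = 2 M \left(-103 + M\right)$
$\sqrt{C{\left(H{\left(-9 \right)} \right)} - 37626} = \sqrt{2 \cdot 4 \left(-103 + 4\right) - 37626} = \sqrt{2 \cdot 4 \left(-99\right) - 37626} = \sqrt{-792 - 37626} = \sqrt{-38418} = i \sqrt{38418}$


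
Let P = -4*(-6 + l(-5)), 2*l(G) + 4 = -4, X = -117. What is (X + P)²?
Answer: 5929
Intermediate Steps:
l(G) = -4 (l(G) = -2 + (½)*(-4) = -2 - 2 = -4)
P = 40 (P = -4*(-6 - 4) = -4*(-10) = 40)
(X + P)² = (-117 + 40)² = (-77)² = 5929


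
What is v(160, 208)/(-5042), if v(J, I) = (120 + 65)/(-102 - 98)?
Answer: 37/201680 ≈ 0.00018346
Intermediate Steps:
v(J, I) = -37/40 (v(J, I) = 185/(-200) = 185*(-1/200) = -37/40)
v(160, 208)/(-5042) = -37/40/(-5042) = -37/40*(-1/5042) = 37/201680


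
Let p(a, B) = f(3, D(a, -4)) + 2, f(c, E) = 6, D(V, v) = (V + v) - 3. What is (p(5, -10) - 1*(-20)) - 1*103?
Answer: -75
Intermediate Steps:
D(V, v) = -3 + V + v
p(a, B) = 8 (p(a, B) = 6 + 2 = 8)
(p(5, -10) - 1*(-20)) - 1*103 = (8 - 1*(-20)) - 1*103 = (8 + 20) - 103 = 28 - 103 = -75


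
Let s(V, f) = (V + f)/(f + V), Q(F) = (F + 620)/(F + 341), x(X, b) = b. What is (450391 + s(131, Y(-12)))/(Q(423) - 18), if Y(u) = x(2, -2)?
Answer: -344099488/12709 ≈ -27075.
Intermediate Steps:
Y(u) = -2
Q(F) = (620 + F)/(341 + F)
s(V, f) = 1 (s(V, f) = (V + f)/(V + f) = 1)
(450391 + s(131, Y(-12)))/(Q(423) - 18) = (450391 + 1)/((620 + 423)/(341 + 423) - 18) = 450392/(1043/764 - 18) = 450392/(-12709/764) = 450392*(-764/12709) = -344099488/12709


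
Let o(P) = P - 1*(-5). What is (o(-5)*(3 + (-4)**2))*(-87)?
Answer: 0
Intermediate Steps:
o(P) = 5 + P (o(P) = P + 5 = 5 + P)
(o(-5)*(3 + (-4)**2))*(-87) = ((5 - 5)*(3 + (-4)**2))*(-87) = (0*(3 + 16))*(-87) = (0*19)*(-87) = 0*(-87) = 0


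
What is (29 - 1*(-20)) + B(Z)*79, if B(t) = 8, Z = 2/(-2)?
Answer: 681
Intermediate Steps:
Z = -1 (Z = 2*(-1/2) = -1)
(29 - 1*(-20)) + B(Z)*79 = (29 - 1*(-20)) + 8*79 = (29 + 20) + 632 = 49 + 632 = 681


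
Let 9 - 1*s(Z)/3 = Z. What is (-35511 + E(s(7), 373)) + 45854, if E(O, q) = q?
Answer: 10716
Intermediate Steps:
s(Z) = 27 - 3*Z
(-35511 + E(s(7), 373)) + 45854 = (-35511 + 373) + 45854 = -35138 + 45854 = 10716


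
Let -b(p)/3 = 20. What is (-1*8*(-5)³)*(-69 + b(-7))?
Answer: -129000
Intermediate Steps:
b(p) = -60 (b(p) = -3*20 = -60)
(-1*8*(-5)³)*(-69 + b(-7)) = (-1*8*(-5)³)*(-69 - 60) = -8*(-125)*(-129) = 1000*(-129) = -129000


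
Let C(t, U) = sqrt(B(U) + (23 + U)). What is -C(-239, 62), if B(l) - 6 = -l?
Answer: -sqrt(29) ≈ -5.3852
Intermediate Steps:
B(l) = 6 - l
C(t, U) = sqrt(29) (C(t, U) = sqrt((6 - U) + (23 + U)) = sqrt(29))
-C(-239, 62) = -sqrt(29)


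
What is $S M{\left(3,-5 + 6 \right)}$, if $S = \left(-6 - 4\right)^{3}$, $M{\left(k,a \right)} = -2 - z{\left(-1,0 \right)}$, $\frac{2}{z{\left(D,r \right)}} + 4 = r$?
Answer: $1500$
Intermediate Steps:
$z{\left(D,r \right)} = \frac{2}{-4 + r}$
$M{\left(k,a \right)} = - \frac{3}{2}$ ($M{\left(k,a \right)} = -2 - \frac{2}{-4 + 0} = -2 - \frac{2}{-4} = -2 - 2 \left(- \frac{1}{4}\right) = -2 - - \frac{1}{2} = -2 + \frac{1}{2} = - \frac{3}{2}$)
$S = -1000$ ($S = \left(-10\right)^{3} = -1000$)
$S M{\left(3,-5 + 6 \right)} = \left(-1000\right) \left(- \frac{3}{2}\right) = 1500$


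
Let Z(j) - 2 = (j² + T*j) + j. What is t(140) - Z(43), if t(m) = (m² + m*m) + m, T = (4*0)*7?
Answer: 37446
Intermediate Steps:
T = 0 (T = 0*7 = 0)
t(m) = m + 2*m² (t(m) = (m² + m²) + m = 2*m² + m = m + 2*m²)
Z(j) = 2 + j + j² (Z(j) = 2 + ((j² + 0*j) + j) = 2 + ((j² + 0) + j) = 2 + (j² + j) = 2 + (j + j²) = 2 + j + j²)
t(140) - Z(43) = 140*(1 + 2*140) - (2 + 43 + 43²) = 140*(1 + 280) - (2 + 43 + 1849) = 140*281 - 1*1894 = 39340 - 1894 = 37446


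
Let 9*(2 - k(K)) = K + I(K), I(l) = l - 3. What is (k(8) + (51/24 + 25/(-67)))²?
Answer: 123899161/23270976 ≈ 5.3242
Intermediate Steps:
I(l) = -3 + l
k(K) = 7/3 - 2*K/9 (k(K) = 2 - (K + (-3 + K))/9 = 2 - (-3 + 2*K)/9 = 2 + (⅓ - 2*K/9) = 7/3 - 2*K/9)
(k(8) + (51/24 + 25/(-67)))² = ((7/3 - 2/9*8) + (51/24 + 25/(-67)))² = ((7/3 - 16/9) + (51*(1/24) + 25*(-1/67)))² = (5/9 + (17/8 - 25/67))² = (5/9 + 939/536)² = (11131/4824)² = 123899161/23270976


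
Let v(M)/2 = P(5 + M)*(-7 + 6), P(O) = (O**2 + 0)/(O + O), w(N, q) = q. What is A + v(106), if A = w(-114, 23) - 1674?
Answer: -1762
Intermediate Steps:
P(O) = O/2 (P(O) = O**2/((2*O)) = O**2*(1/(2*O)) = O/2)
v(M) = -5 - M (v(M) = 2*(((5 + M)/2)*(-7 + 6)) = 2*((5/2 + M/2)*(-1)) = 2*(-5/2 - M/2) = -5 - M)
A = -1651 (A = 23 - 1674 = -1651)
A + v(106) = -1651 + (-5 - 1*106) = -1651 + (-5 - 106) = -1651 - 111 = -1762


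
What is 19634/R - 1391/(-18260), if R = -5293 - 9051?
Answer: -1923661/1488190 ≈ -1.2926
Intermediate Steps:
R = -14344
19634/R - 1391/(-18260) = 19634/(-14344) - 1391/(-18260) = 19634*(-1/14344) - 1391*(-1/18260) = -9817/7172 + 1391/18260 = -1923661/1488190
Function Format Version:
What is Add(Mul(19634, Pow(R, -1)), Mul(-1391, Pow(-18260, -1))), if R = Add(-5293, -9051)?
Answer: Rational(-1923661, 1488190) ≈ -1.2926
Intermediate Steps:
R = -14344
Add(Mul(19634, Pow(R, -1)), Mul(-1391, Pow(-18260, -1))) = Add(Mul(19634, Pow(-14344, -1)), Mul(-1391, Pow(-18260, -1))) = Add(Mul(19634, Rational(-1, 14344)), Mul(-1391, Rational(-1, 18260))) = Add(Rational(-9817, 7172), Rational(1391, 18260)) = Rational(-1923661, 1488190)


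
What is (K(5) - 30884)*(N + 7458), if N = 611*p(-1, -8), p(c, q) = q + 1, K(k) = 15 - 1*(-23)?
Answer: -98121126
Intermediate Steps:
K(k) = 38 (K(k) = 15 + 23 = 38)
p(c, q) = 1 + q
N = -4277 (N = 611*(1 - 8) = 611*(-7) = -4277)
(K(5) - 30884)*(N + 7458) = (38 - 30884)*(-4277 + 7458) = -30846*3181 = -98121126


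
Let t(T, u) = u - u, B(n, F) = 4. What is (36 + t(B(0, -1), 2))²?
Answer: 1296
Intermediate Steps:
t(T, u) = 0
(36 + t(B(0, -1), 2))² = (36 + 0)² = 36² = 1296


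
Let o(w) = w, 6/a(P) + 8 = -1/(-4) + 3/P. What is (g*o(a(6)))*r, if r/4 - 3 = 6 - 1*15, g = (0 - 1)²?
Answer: 576/29 ≈ 19.862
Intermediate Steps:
a(P) = 6/(-31/4 + 3/P) (a(P) = 6/(-8 + (-1/(-4) + 3/P)) = 6/(-8 + (-1*(-¼) + 3/P)) = 6/(-8 + (¼ + 3/P)) = 6/(-31/4 + 3/P))
g = 1 (g = (-1)² = 1)
r = -24 (r = 12 + 4*(6 - 1*15) = 12 + 4*(6 - 15) = 12 + 4*(-9) = 12 - 36 = -24)
(g*o(a(6)))*r = (1*(-24*6/(-12 + 31*6)))*(-24) = (1*(-24*6/(-12 + 186)))*(-24) = (1*(-24*6/174))*(-24) = (1*(-24*6*1/174))*(-24) = (1*(-24/29))*(-24) = -24/29*(-24) = 576/29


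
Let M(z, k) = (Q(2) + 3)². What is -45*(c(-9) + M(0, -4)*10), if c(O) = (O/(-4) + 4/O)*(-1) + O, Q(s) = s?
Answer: -43055/4 ≈ -10764.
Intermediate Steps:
M(z, k) = 25 (M(z, k) = (2 + 3)² = 5² = 25)
c(O) = -4/O + 5*O/4 (c(O) = (O*(-¼) + 4/O)*(-1) + O = (-O/4 + 4/O)*(-1) + O = (4/O - O/4)*(-1) + O = (-4/O + O/4) + O = -4/O + 5*O/4)
-45*(c(-9) + M(0, -4)*10) = -45*((-4/(-9) + (5/4)*(-9)) + 25*10) = -45*((-4*(-⅑) - 45/4) + 250) = -45*((4/9 - 45/4) + 250) = -45*(-389/36 + 250) = -45*8611/36 = -43055/4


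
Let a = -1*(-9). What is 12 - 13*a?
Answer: -105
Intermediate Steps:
a = 9
12 - 13*a = 12 - 13*9 = 12 - 117 = -105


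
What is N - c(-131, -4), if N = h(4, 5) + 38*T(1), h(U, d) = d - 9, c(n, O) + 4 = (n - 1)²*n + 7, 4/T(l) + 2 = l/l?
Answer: 2282385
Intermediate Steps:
T(l) = -4 (T(l) = 4/(-2 + l/l) = 4/(-2 + 1) = 4/(-1) = 4*(-1) = -4)
c(n, O) = 3 + n*(-1 + n)² (c(n, O) = -4 + ((n - 1)²*n + 7) = -4 + ((-1 + n)²*n + 7) = -4 + (n*(-1 + n)² + 7) = -4 + (7 + n*(-1 + n)²) = 3 + n*(-1 + n)²)
h(U, d) = -9 + d
N = -156 (N = (-9 + 5) + 38*(-4) = -4 - 152 = -156)
N - c(-131, -4) = -156 - (3 - 131*(-1 - 131)²) = -156 - (3 - 131*(-132)²) = -156 - (3 - 131*17424) = -156 - (3 - 2282544) = -156 - 1*(-2282541) = -156 + 2282541 = 2282385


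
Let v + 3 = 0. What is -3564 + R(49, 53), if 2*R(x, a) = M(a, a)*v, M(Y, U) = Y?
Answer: -7287/2 ≈ -3643.5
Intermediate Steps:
v = -3 (v = -3 + 0 = -3)
R(x, a) = -3*a/2 (R(x, a) = (a*(-3))/2 = (-3*a)/2 = -3*a/2)
-3564 + R(49, 53) = -3564 - 3/2*53 = -3564 - 159/2 = -7287/2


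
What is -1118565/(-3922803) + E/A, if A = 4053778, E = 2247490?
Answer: 741715261280/883454027763 ≈ 0.83956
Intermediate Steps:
-1118565/(-3922803) + E/A = -1118565/(-3922803) + 2247490/4053778 = -1118565*(-1/3922803) + 2247490*(1/4053778) = 124285/435867 + 1123745/2026889 = 741715261280/883454027763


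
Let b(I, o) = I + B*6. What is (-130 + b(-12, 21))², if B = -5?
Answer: 29584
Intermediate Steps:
b(I, o) = -30 + I (b(I, o) = I - 5*6 = I - 30 = -30 + I)
(-130 + b(-12, 21))² = (-130 + (-30 - 12))² = (-130 - 42)² = (-172)² = 29584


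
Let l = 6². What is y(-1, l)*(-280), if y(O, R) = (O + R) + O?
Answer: -9520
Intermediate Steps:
l = 36
y(O, R) = R + 2*O
y(-1, l)*(-280) = (36 + 2*(-1))*(-280) = (36 - 2)*(-280) = 34*(-280) = -9520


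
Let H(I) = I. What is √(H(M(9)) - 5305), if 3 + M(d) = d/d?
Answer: I*√5307 ≈ 72.849*I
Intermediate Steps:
M(d) = -2 (M(d) = -3 + d/d = -3 + 1 = -2)
√(H(M(9)) - 5305) = √(-2 - 5305) = √(-5307) = I*√5307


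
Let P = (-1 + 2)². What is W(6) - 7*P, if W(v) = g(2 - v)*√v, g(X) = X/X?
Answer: -7 + √6 ≈ -4.5505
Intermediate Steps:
g(X) = 1
W(v) = √v (W(v) = 1*√v = √v)
P = 1 (P = 1² = 1)
W(6) - 7*P = √6 - 7*1 = √6 - 7 = -7 + √6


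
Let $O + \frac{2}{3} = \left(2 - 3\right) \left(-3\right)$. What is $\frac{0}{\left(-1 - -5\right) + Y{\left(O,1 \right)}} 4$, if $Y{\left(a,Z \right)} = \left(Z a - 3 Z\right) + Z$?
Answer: $0$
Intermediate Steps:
$O = \frac{7}{3}$ ($O = - \frac{2}{3} + \left(2 - 3\right) \left(-3\right) = - \frac{2}{3} - -3 = - \frac{2}{3} + 3 = \frac{7}{3} \approx 2.3333$)
$Y{\left(a,Z \right)} = - 2 Z + Z a$ ($Y{\left(a,Z \right)} = \left(- 3 Z + Z a\right) + Z = - 2 Z + Z a$)
$\frac{0}{\left(-1 - -5\right) + Y{\left(O,1 \right)}} 4 = \frac{0}{\left(-1 - -5\right) + 1 \left(-2 + \frac{7}{3}\right)} 4 = \frac{0}{\left(-1 + 5\right) + 1 \cdot \frac{1}{3}} \cdot 4 = \frac{0}{4 + \frac{1}{3}} \cdot 4 = \frac{0}{\frac{13}{3}} \cdot 4 = 0 \cdot \frac{3}{13} \cdot 4 = 0 \cdot 4 = 0$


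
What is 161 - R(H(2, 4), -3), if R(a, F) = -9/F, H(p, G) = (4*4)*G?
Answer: 158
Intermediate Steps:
H(p, G) = 16*G
161 - R(H(2, 4), -3) = 161 - (-9)/(-3) = 161 - (-9)*(-1)/3 = 161 - 1*3 = 161 - 3 = 158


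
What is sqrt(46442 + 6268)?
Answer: sqrt(52710) ≈ 229.59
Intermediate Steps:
sqrt(46442 + 6268) = sqrt(52710)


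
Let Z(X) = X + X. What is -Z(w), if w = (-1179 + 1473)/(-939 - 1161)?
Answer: 7/25 ≈ 0.28000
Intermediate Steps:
w = -7/50 (w = 294/(-2100) = 294*(-1/2100) = -7/50 ≈ -0.14000)
Z(X) = 2*X
-Z(w) = -2*(-7)/50 = -1*(-7/25) = 7/25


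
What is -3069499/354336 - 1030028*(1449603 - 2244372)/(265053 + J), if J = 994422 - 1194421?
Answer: 145035705989923403/11525487072 ≈ 1.2584e+7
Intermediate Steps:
J = -199999
-3069499/354336 - 1030028*(1449603 - 2244372)/(265053 + J) = -3069499/354336 - 1030028*(1449603 - 2244372)/(265053 - 199999) = -3069499*1/354336 - 1030028/(65054/(-794769)) = -3069499/354336 - 1030028/(65054*(-1/794769)) = -3069499/354336 - 1030028/(-65054/794769) = -3069499/354336 - 1030028*(-794769/65054) = -3069499/354336 + 409317161766/32527 = 145035705989923403/11525487072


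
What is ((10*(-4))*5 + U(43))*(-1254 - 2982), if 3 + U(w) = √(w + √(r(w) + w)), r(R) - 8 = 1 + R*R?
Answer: 859908 - 4236*√(43 + √1901) ≈ 8.2049e+5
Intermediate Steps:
r(R) = 9 + R² (r(R) = 8 + (1 + R*R) = 8 + (1 + R²) = 9 + R²)
U(w) = -3 + √(w + √(9 + w + w²)) (U(w) = -3 + √(w + √((9 + w²) + w)) = -3 + √(w + √(9 + w + w²)))
((10*(-4))*5 + U(43))*(-1254 - 2982) = ((10*(-4))*5 + (-3 + √(43 + √(9 + 43 + 43²))))*(-1254 - 2982) = (-40*5 + (-3 + √(43 + √(9 + 43 + 1849))))*(-4236) = (-200 + (-3 + √(43 + √1901)))*(-4236) = (-203 + √(43 + √1901))*(-4236) = 859908 - 4236*√(43 + √1901)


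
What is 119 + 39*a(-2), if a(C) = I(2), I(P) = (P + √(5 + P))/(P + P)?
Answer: 277/2 + 39*√7/4 ≈ 164.30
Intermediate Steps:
I(P) = (P + √(5 + P))/(2*P) (I(P) = (P + √(5 + P))/((2*P)) = (P + √(5 + P))*(1/(2*P)) = (P + √(5 + P))/(2*P))
a(C) = ½ + √7/4 (a(C) = (½)*(2 + √(5 + 2))/2 = (½)*(½)*(2 + √7) = ½ + √7/4)
119 + 39*a(-2) = 119 + 39*(½ + √7/4) = 119 + (39/2 + 39*√7/4) = 277/2 + 39*√7/4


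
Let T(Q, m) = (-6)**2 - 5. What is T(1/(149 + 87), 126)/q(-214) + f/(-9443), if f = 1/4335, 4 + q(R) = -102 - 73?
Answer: -1268997734/7327437495 ≈ -0.17318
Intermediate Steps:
q(R) = -179 (q(R) = -4 + (-102 - 73) = -4 - 175 = -179)
f = 1/4335 ≈ 0.00023068
T(Q, m) = 31 (T(Q, m) = 36 - 5 = 31)
T(1/(149 + 87), 126)/q(-214) + f/(-9443) = 31/(-179) + (1/4335)/(-9443) = 31*(-1/179) + (1/4335)*(-1/9443) = -31/179 - 1/40935405 = -1268997734/7327437495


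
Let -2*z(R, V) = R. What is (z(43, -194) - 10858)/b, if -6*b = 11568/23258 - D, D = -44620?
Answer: 759106233/518891764 ≈ 1.4629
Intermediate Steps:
z(R, V) = -R/2
b = -259445882/34887 (b = -(11568/23258 - 1*(-44620))/6 = -(11568*(1/23258) + 44620)/6 = -(5784/11629 + 44620)/6 = -⅙*518891764/11629 = -259445882/34887 ≈ -7436.8)
(z(43, -194) - 10858)/b = (-½*43 - 10858)/(-259445882/34887) = (-43/2 - 10858)*(-34887/259445882) = -21759/2*(-34887/259445882) = 759106233/518891764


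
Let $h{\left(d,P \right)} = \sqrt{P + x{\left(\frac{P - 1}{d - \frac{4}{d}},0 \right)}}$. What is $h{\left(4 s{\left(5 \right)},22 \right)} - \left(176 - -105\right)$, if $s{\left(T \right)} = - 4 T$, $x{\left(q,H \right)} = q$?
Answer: $-281 + \frac{\sqrt{6175338}}{533} \approx -276.34$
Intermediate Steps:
$h{\left(d,P \right)} = \sqrt{P + \frac{-1 + P}{d - \frac{4}{d}}}$ ($h{\left(d,P \right)} = \sqrt{P + \frac{P - 1}{d - \frac{4}{d}}} = \sqrt{P + \frac{-1 + P}{d - \frac{4}{d}}}$)
$h{\left(4 s{\left(5 \right)},22 \right)} - \left(176 - -105\right) = \sqrt{\frac{22 \left(-4 + \left(4 \left(\left(-4\right) 5\right)\right)^{2}\right) + 4 \left(\left(-4\right) 5\right) \left(-1 + 22\right)}{-4 + \left(4 \left(\left(-4\right) 5\right)\right)^{2}}} - \left(176 - -105\right) = \sqrt{\frac{22 \left(-4 + \left(4 \left(-20\right)\right)^{2}\right) + 4 \left(-20\right) 21}{-4 + \left(4 \left(-20\right)\right)^{2}}} - \left(176 + 105\right) = \sqrt{\frac{22 \left(-4 + \left(-80\right)^{2}\right) - 1680}{-4 + \left(-80\right)^{2}}} - 281 = \sqrt{\frac{22 \left(-4 + 6400\right) - 1680}{-4 + 6400}} - 281 = \sqrt{\frac{22 \cdot 6396 - 1680}{6396}} - 281 = \sqrt{\frac{140712 - 1680}{6396}} - 281 = \sqrt{\frac{1}{6396} \cdot 139032} - 281 = \sqrt{\frac{11586}{533}} - 281 = \frac{\sqrt{6175338}}{533} - 281 = -281 + \frac{\sqrt{6175338}}{533}$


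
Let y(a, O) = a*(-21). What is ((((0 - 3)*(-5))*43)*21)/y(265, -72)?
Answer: -129/53 ≈ -2.4340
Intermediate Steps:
y(a, O) = -21*a
((((0 - 3)*(-5))*43)*21)/y(265, -72) = ((((0 - 3)*(-5))*43)*21)/((-21*265)) = ((-3*(-5)*43)*21)/(-5565) = ((15*43)*21)*(-1/5565) = (645*21)*(-1/5565) = 13545*(-1/5565) = -129/53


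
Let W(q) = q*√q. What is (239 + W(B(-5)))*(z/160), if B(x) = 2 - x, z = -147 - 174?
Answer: -76719/160 - 2247*√7/160 ≈ -516.65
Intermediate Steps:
z = -321
W(q) = q^(3/2)
(239 + W(B(-5)))*(z/160) = (239 + (2 - 1*(-5))^(3/2))*(-321/160) = (239 + (2 + 5)^(3/2))*(-321*1/160) = (239 + 7^(3/2))*(-321/160) = (239 + 7*√7)*(-321/160) = -76719/160 - 2247*√7/160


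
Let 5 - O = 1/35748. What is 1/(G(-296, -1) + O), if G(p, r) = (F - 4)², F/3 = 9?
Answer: 35748/19089431 ≈ 0.0018727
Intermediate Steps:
F = 27 (F = 3*9 = 27)
G(p, r) = 529 (G(p, r) = (27 - 4)² = 23² = 529)
O = 178739/35748 (O = 5 - 1/35748 = 178739/35748 ≈ 5.0000)
1/(G(-296, -1) + O) = 1/(529 + 178739/35748) = 1/(19089431/35748) = 35748/19089431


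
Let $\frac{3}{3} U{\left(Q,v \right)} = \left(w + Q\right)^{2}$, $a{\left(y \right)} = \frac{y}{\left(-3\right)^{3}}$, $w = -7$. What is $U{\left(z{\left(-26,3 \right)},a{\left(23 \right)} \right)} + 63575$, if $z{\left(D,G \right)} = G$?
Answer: $63591$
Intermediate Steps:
$a{\left(y \right)} = - \frac{y}{27}$ ($a{\left(y \right)} = \frac{y}{-27} = y \left(- \frac{1}{27}\right) = - \frac{y}{27}$)
$U{\left(Q,v \right)} = \left(-7 + Q\right)^{2}$
$U{\left(z{\left(-26,3 \right)},a{\left(23 \right)} \right)} + 63575 = \left(-7 + 3\right)^{2} + 63575 = \left(-4\right)^{2} + 63575 = 16 + 63575 = 63591$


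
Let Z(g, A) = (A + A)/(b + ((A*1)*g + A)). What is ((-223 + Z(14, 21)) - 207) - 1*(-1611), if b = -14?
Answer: 50789/43 ≈ 1181.1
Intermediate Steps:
Z(g, A) = 2*A/(-14 + A + A*g) (Z(g, A) = (A + A)/(-14 + ((A*1)*g + A)) = (2*A)/(-14 + (A*g + A)) = (2*A)/(-14 + (A + A*g)) = (2*A)/(-14 + A + A*g) = 2*A/(-14 + A + A*g))
((-223 + Z(14, 21)) - 207) - 1*(-1611) = ((-223 + 2*21/(-14 + 21 + 21*14)) - 207) - 1*(-1611) = ((-223 + 2*21/(-14 + 21 + 294)) - 207) + 1611 = ((-223 + 2*21/301) - 207) + 1611 = ((-223 + 2*21*(1/301)) - 207) + 1611 = ((-223 + 6/43) - 207) + 1611 = (-9583/43 - 207) + 1611 = -18484/43 + 1611 = 50789/43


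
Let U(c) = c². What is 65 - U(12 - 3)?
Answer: -16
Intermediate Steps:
65 - U(12 - 3) = 65 - (12 - 3)² = 65 - 1*9² = 65 - 1*81 = 65 - 81 = -16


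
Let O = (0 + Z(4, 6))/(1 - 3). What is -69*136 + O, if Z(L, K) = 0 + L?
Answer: -9386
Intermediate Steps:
Z(L, K) = L
O = -2 (O = (0 + 4)/(1 - 3) = 4/(-2) = 4*(-½) = -2)
-69*136 + O = -69*136 - 2 = -9384 - 2 = -9386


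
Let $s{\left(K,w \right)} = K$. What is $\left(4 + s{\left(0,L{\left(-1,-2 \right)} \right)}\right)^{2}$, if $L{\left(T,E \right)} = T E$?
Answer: $16$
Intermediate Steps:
$L{\left(T,E \right)} = E T$
$\left(4 + s{\left(0,L{\left(-1,-2 \right)} \right)}\right)^{2} = \left(4 + 0\right)^{2} = 4^{2} = 16$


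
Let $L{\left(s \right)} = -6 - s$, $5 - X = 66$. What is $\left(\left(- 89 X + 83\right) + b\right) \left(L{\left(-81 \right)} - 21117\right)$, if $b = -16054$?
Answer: $221824764$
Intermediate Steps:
$X = -61$ ($X = 5 - 66 = -61$)
$\left(\left(- 89 X + 83\right) + b\right) \left(L{\left(-81 \right)} - 21117\right) = \left(\left(\left(-89\right) \left(-61\right) + 83\right) - 16054\right) \left(\left(-6 - -81\right) - 21117\right) = \left(\left(5429 + 83\right) - 16054\right) \left(\left(-6 + 81\right) - 21117\right) = \left(5512 - 16054\right) \left(75 - 21117\right) = \left(-10542\right) \left(-21042\right) = 221824764$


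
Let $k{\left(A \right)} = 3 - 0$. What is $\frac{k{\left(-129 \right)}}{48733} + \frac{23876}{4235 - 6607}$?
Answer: $- \frac{290885498}{28898669} \approx -10.066$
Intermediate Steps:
$k{\left(A \right)} = 3$ ($k{\left(A \right)} = 3 + 0 = 3$)
$\frac{k{\left(-129 \right)}}{48733} + \frac{23876}{4235 - 6607} = \frac{3}{48733} + \frac{23876}{4235 - 6607} = 3 \cdot \frac{1}{48733} + \frac{23876}{4235 - 6607} = \frac{3}{48733} + \frac{23876}{-2372} = \frac{3}{48733} + 23876 \left(- \frac{1}{2372}\right) = \frac{3}{48733} - \frac{5969}{593} = - \frac{290885498}{28898669}$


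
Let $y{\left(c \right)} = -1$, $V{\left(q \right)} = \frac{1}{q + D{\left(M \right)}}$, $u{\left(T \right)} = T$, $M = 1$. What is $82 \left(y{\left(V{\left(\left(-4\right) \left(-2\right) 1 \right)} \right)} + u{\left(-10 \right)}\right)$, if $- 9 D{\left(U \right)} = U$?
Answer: $-902$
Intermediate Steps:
$D{\left(U \right)} = - \frac{U}{9}$
$V{\left(q \right)} = \frac{1}{- \frac{1}{9} + q}$ ($V{\left(q \right)} = \frac{1}{q - \frac{1}{9}} = \frac{1}{- \frac{1}{9} + q}$)
$82 \left(y{\left(V{\left(\left(-4\right) \left(-2\right) 1 \right)} \right)} + u{\left(-10 \right)}\right) = 82 \left(-1 - 10\right) = 82 \left(-11\right) = -902$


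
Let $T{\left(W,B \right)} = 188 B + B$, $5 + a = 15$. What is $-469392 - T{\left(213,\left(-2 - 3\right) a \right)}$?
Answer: $-459942$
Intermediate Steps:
$a = 10$ ($a = -5 + 15 = 10$)
$T{\left(W,B \right)} = 189 B$
$-469392 - T{\left(213,\left(-2 - 3\right) a \right)} = -469392 - 189 \left(-2 - 3\right) 10 = -469392 - 189 \left(\left(-5\right) 10\right) = -469392 - 189 \left(-50\right) = -469392 - -9450 = -469392 + 9450 = -459942$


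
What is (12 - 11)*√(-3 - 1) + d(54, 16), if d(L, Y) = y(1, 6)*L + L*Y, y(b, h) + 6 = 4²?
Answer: 1404 + 2*I ≈ 1404.0 + 2.0*I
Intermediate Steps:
y(b, h) = 10 (y(b, h) = -6 + 4² = -6 + 16 = 10)
d(L, Y) = 10*L + L*Y
(12 - 11)*√(-3 - 1) + d(54, 16) = (12 - 11)*√(-3 - 1) + 54*(10 + 16) = 1*√(-4) + 54*26 = 1*(2*I) + 1404 = 2*I + 1404 = 1404 + 2*I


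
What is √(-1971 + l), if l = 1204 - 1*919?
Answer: I*√1686 ≈ 41.061*I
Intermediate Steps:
l = 285 (l = 1204 - 919 = 285)
√(-1971 + l) = √(-1971 + 285) = √(-1686) = I*√1686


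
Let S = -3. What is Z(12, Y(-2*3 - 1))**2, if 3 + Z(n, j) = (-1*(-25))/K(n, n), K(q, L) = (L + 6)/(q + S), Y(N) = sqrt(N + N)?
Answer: 361/4 ≈ 90.250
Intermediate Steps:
Y(N) = sqrt(2)*sqrt(N) (Y(N) = sqrt(2*N) = sqrt(2)*sqrt(N))
K(q, L) = (6 + L)/(-3 + q) (K(q, L) = (L + 6)/(q - 3) = (6 + L)/(-3 + q))
Z(n, j) = -3 + 25*(-3 + n)/(6 + n) (Z(n, j) = -3 + (-1*(-25))/(((6 + n)/(-3 + n))) = -3 + 25*((-3 + n)/(6 + n)) = -3 + 25*(-3 + n)/(6 + n))
Z(12, Y(-2*3 - 1))**2 = ((-93 + 22*12)/(6 + 12))**2 = ((-93 + 264)/18)**2 = ((1/18)*171)**2 = (19/2)**2 = 361/4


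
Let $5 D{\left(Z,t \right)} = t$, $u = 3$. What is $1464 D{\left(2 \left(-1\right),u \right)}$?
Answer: $\frac{4392}{5} \approx 878.4$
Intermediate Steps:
$D{\left(Z,t \right)} = \frac{t}{5}$
$1464 D{\left(2 \left(-1\right),u \right)} = 1464 \cdot \frac{1}{5} \cdot 3 = 1464 \cdot \frac{3}{5} = \frac{4392}{5}$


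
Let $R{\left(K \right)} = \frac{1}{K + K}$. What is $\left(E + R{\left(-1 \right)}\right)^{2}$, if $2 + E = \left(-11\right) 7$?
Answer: $\frac{25281}{4} \approx 6320.3$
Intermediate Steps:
$R{\left(K \right)} = \frac{1}{2 K}$
$E = -79$ ($E = -2 - 77 = -79$)
$\left(E + R{\left(-1 \right)}\right)^{2} = \left(-79 + \frac{1}{2 \left(-1\right)}\right)^{2} = \left(-79 + \frac{1}{2} \left(-1\right)\right)^{2} = \left(-79 - \frac{1}{2}\right)^{2} = \left(- \frac{159}{2}\right)^{2} = \frac{25281}{4}$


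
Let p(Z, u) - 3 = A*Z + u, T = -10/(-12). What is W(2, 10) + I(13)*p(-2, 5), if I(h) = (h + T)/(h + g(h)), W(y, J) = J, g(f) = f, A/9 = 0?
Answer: 556/39 ≈ 14.256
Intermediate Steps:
A = 0 (A = 9*0 = 0)
T = 5/6 (T = -10*(-1/12) = 5/6 ≈ 0.83333)
p(Z, u) = 3 + u (p(Z, u) = 3 + (0*Z + u) = 3 + (0 + u) = 3 + u)
I(h) = (5/6 + h)/(2*h) (I(h) = (h + 5/6)/(h + h) = (5/6 + h)/((2*h)) = (5/6 + h)*(1/(2*h)) = (5/6 + h)/(2*h))
W(2, 10) + I(13)*p(-2, 5) = 10 + ((1/12)*(5 + 6*13)/13)*(3 + 5) = 10 + ((1/12)*(1/13)*(5 + 78))*8 = 10 + ((1/12)*(1/13)*83)*8 = 10 + (83/156)*8 = 10 + 166/39 = 556/39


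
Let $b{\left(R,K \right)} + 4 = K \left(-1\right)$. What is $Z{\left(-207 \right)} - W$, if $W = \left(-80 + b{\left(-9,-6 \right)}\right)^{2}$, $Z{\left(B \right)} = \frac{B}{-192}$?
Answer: $- \frac{389307}{64} \approx -6082.9$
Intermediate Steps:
$Z{\left(B \right)} = - \frac{B}{192}$ ($Z{\left(B \right)} = B \left(- \frac{1}{192}\right) = - \frac{B}{192}$)
$b{\left(R,K \right)} = -4 - K$ ($b{\left(R,K \right)} = -4 + K \left(-1\right) = -4 - K$)
$W = 6084$ ($W = \left(-80 - -2\right)^{2} = \left(-80 + \left(-4 + 6\right)\right)^{2} = \left(-80 + 2\right)^{2} = \left(-78\right)^{2} = 6084$)
$Z{\left(-207 \right)} - W = \left(- \frac{1}{192}\right) \left(-207\right) - 6084 = \frac{69}{64} - 6084 = - \frac{389307}{64}$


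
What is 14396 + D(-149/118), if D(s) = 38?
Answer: 14434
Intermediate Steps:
14396 + D(-149/118) = 14396 + 38 = 14434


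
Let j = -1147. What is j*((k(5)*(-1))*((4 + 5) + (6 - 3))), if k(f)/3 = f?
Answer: 206460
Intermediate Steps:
k(f) = 3*f
j*((k(5)*(-1))*((4 + 5) + (6 - 3))) = -1147*(3*5)*(-1)*((4 + 5) + (6 - 3)) = -1147*15*(-1)*(9 + 3) = -(-17205)*12 = -1147*(-180) = 206460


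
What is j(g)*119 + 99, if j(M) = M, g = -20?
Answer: -2281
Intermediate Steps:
j(g)*119 + 99 = -20*119 + 99 = -2380 + 99 = -2281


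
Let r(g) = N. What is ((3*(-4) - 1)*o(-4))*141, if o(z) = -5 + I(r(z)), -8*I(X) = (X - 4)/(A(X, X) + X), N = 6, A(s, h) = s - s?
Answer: 73931/8 ≈ 9241.4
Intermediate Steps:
A(s, h) = 0
r(g) = 6
I(X) = -(-4 + X)/(8*X) (I(X) = -(X - 4)/(8*(0 + X)) = -(-4 + X)/(8*X))
o(z) = -121/24 (o(z) = -5 + (1/8)*(4 - 1*6)/6 = -5 + (1/8)*(1/6)*(4 - 6) = -5 + (1/8)*(1/6)*(-2) = -5 - 1/24 = -121/24)
((3*(-4) - 1)*o(-4))*141 = ((3*(-4) - 1)*(-121/24))*141 = ((-12 - 1)*(-121/24))*141 = -13*(-121/24)*141 = (1573/24)*141 = 73931/8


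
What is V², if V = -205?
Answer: 42025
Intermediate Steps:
V² = (-205)² = 42025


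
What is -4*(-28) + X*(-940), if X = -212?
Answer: 199392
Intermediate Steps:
-4*(-28) + X*(-940) = -4*(-28) - 212*(-940) = 112 + 199280 = 199392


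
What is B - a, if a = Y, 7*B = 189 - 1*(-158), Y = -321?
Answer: 2594/7 ≈ 370.57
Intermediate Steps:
B = 347/7 (B = (189 - 1*(-158))/7 = (189 + 158)/7 = (1/7)*347 = 347/7 ≈ 49.571)
a = -321
B - a = 347/7 - 1*(-321) = 347/7 + 321 = 2594/7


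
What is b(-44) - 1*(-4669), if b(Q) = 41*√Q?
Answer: 4669 + 82*I*√11 ≈ 4669.0 + 271.96*I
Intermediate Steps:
b(-44) - 1*(-4669) = 41*√(-44) - 1*(-4669) = 41*(2*I*√11) + 4669 = 82*I*√11 + 4669 = 4669 + 82*I*√11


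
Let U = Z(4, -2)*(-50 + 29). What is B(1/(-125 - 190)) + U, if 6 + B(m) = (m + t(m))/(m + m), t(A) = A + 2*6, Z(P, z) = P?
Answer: -1979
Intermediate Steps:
U = -84 (U = 4*(-50 + 29) = 4*(-21) = -84)
t(A) = 12 + A (t(A) = A + 12 = 12 + A)
B(m) = -6 + (12 + 2*m)/(2*m) (B(m) = -6 + (m + (12 + m))/(m + m) = -6 + (12 + 2*m)/((2*m)) = -6 + (12 + 2*m)*(1/(2*m)) = -6 + (12 + 2*m)/(2*m))
B(1/(-125 - 190)) + U = (-5 + 6/(1/(-125 - 190))) - 84 = (-5 + 6/(1/(-315))) - 84 = (-5 + 6/(-1/315)) - 84 = (-5 + 6*(-315)) - 84 = (-5 - 1890) - 84 = -1895 - 84 = -1979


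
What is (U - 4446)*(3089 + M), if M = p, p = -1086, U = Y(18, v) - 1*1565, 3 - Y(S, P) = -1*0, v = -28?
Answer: -12034024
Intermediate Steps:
Y(S, P) = 3 (Y(S, P) = 3 - (-1)*0 = 3 - 1*0 = 3 + 0 = 3)
U = -1562 (U = 3 - 1*1565 = 3 - 1565 = -1562)
M = -1086
(U - 4446)*(3089 + M) = (-1562 - 4446)*(3089 - 1086) = -6008*2003 = -12034024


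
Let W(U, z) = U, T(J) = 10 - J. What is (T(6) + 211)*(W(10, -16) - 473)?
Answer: -99545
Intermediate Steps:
(T(6) + 211)*(W(10, -16) - 473) = ((10 - 1*6) + 211)*(10 - 473) = ((10 - 6) + 211)*(-463) = (4 + 211)*(-463) = 215*(-463) = -99545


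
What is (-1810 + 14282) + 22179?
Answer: 34651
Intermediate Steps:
(-1810 + 14282) + 22179 = 12472 + 22179 = 34651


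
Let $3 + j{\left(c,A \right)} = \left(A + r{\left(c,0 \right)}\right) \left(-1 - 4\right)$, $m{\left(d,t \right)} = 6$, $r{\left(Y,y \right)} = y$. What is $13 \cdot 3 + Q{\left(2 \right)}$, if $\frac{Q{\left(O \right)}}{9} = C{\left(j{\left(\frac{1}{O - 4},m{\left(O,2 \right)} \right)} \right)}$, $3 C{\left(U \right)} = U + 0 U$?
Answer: $-60$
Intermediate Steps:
$j{\left(c,A \right)} = -3 - 5 A$ ($j{\left(c,A \right)} = -3 + \left(A + 0\right) \left(-1 - 4\right) = -3 + A \left(-5\right) = -3 - 5 A$)
$C{\left(U \right)} = \frac{U}{3}$ ($C{\left(U \right)} = \frac{U + 0 U}{3} = \frac{U + 0}{3} = \frac{U}{3}$)
$Q{\left(O \right)} = -99$ ($Q{\left(O \right)} = 9 \frac{-3 - 30}{3} = 9 \cdot \frac{1}{3} \left(-33\right) = 9 \left(-11\right) = -99$)
$13 \cdot 3 + Q{\left(2 \right)} = 13 \cdot 3 - 99 = 39 - 99 = -60$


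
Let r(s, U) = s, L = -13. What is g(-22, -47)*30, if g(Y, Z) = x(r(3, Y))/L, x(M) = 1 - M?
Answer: 60/13 ≈ 4.6154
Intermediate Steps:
g(Y, Z) = 2/13 (g(Y, Z) = (1 - 1*3)/(-13) = (1 - 3)*(-1/13) = -2*(-1/13) = 2/13)
g(-22, -47)*30 = (2/13)*30 = 60/13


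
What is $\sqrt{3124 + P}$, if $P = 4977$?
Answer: $\sqrt{8101} \approx 90.006$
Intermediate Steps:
$\sqrt{3124 + P} = \sqrt{3124 + 4977} = \sqrt{8101}$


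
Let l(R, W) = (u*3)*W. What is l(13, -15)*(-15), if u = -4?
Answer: -2700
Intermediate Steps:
l(R, W) = -12*W (l(R, W) = (-4*3)*W = -12*W)
l(13, -15)*(-15) = -12*(-15)*(-15) = 180*(-15) = -2700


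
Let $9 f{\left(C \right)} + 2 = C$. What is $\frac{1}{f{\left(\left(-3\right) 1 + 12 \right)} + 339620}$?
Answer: $\frac{9}{3056587} \approx 2.9445 \cdot 10^{-6}$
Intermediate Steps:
$f{\left(C \right)} = - \frac{2}{9} + \frac{C}{9}$
$\frac{1}{f{\left(\left(-3\right) 1 + 12 \right)} + 339620} = \frac{1}{\left(- \frac{2}{9} + \frac{\left(-3\right) 1 + 12}{9}\right) + 339620} = \frac{1}{\left(- \frac{2}{9} + \frac{-3 + 12}{9}\right) + 339620} = \frac{1}{\left(- \frac{2}{9} + \frac{1}{9} \cdot 9\right) + 339620} = \frac{1}{\left(- \frac{2}{9} + 1\right) + 339620} = \frac{1}{\frac{7}{9} + 339620} = \frac{1}{\frac{3056587}{9}} = \frac{9}{3056587}$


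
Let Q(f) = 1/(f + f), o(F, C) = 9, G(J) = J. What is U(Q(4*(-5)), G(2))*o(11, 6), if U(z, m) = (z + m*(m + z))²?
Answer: 221841/1600 ≈ 138.65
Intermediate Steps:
Q(f) = 1/(2*f)
U(Q(4*(-5)), G(2))*o(11, 6) = (1/(2*((4*(-5)))) + 2² + 2*(1/(2*((4*(-5))))))²*9 = ((½)/(-20) + 4 + 2*((½)/(-20)))²*9 = ((½)*(-1/20) + 4 + 2*((½)*(-1/20)))²*9 = (-1/40 + 4 + 2*(-1/40))²*9 = (-1/40 + 4 - 1/20)²*9 = (157/40)²*9 = (24649/1600)*9 = 221841/1600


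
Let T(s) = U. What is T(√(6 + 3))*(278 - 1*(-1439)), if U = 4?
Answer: 6868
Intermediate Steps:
T(s) = 4
T(√(6 + 3))*(278 - 1*(-1439)) = 4*(278 - 1*(-1439)) = 4*(278 + 1439) = 4*1717 = 6868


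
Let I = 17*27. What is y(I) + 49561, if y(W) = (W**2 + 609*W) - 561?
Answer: 539212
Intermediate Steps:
I = 459
y(W) = -561 + W**2 + 609*W
y(I) + 49561 = (-561 + 459**2 + 609*459) + 49561 = (-561 + 210681 + 279531) + 49561 = 489651 + 49561 = 539212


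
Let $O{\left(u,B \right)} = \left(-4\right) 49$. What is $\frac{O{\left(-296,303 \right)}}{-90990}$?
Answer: $\frac{98}{45495} \approx 0.0021541$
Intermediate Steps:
$O{\left(u,B \right)} = -196$
$\frac{O{\left(-296,303 \right)}}{-90990} = - \frac{196}{-90990} = \left(-196\right) \left(- \frac{1}{90990}\right) = \frac{98}{45495}$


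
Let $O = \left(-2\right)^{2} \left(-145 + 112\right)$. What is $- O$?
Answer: $132$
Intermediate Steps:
$O = -132$ ($O = 4 \left(-33\right) = -132$)
$- O = \left(-1\right) \left(-132\right) = 132$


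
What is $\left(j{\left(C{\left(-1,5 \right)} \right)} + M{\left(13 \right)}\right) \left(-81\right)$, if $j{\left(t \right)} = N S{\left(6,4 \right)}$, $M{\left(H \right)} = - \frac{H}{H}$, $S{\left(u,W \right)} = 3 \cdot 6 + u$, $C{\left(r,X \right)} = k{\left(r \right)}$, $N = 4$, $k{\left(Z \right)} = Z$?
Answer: $-7695$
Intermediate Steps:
$C{\left(r,X \right)} = r$
$S{\left(u,W \right)} = 18 + u$
$M{\left(H \right)} = -1$ ($M{\left(H \right)} = \left(-1\right) 1 = -1$)
$j{\left(t \right)} = 96$ ($j{\left(t \right)} = 4 \left(18 + 6\right) = 4 \cdot 24 = 96$)
$\left(j{\left(C{\left(-1,5 \right)} \right)} + M{\left(13 \right)}\right) \left(-81\right) = \left(96 - 1\right) \left(-81\right) = 95 \left(-81\right) = -7695$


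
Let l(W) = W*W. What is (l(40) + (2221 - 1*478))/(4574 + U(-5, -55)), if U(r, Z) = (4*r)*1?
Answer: 3343/4554 ≈ 0.73408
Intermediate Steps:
U(r, Z) = 4*r
l(W) = W²
(l(40) + (2221 - 1*478))/(4574 + U(-5, -55)) = (40² + (2221 - 1*478))/(4574 + 4*(-5)) = (1600 + (2221 - 478))/(4574 - 20) = (1600 + 1743)/4554 = 3343*(1/4554) = 3343/4554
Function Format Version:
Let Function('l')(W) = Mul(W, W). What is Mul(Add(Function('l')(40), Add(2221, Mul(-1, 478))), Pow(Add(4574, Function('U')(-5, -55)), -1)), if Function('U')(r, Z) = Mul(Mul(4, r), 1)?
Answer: Rational(3343, 4554) ≈ 0.73408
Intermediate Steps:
Function('U')(r, Z) = Mul(4, r)
Function('l')(W) = Pow(W, 2)
Mul(Add(Function('l')(40), Add(2221, Mul(-1, 478))), Pow(Add(4574, Function('U')(-5, -55)), -1)) = Mul(Add(Pow(40, 2), Add(2221, Mul(-1, 478))), Pow(Add(4574, Mul(4, -5)), -1)) = Mul(Add(1600, Add(2221, -478)), Pow(Add(4574, -20), -1)) = Mul(Add(1600, 1743), Pow(4554, -1)) = Mul(3343, Rational(1, 4554)) = Rational(3343, 4554)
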